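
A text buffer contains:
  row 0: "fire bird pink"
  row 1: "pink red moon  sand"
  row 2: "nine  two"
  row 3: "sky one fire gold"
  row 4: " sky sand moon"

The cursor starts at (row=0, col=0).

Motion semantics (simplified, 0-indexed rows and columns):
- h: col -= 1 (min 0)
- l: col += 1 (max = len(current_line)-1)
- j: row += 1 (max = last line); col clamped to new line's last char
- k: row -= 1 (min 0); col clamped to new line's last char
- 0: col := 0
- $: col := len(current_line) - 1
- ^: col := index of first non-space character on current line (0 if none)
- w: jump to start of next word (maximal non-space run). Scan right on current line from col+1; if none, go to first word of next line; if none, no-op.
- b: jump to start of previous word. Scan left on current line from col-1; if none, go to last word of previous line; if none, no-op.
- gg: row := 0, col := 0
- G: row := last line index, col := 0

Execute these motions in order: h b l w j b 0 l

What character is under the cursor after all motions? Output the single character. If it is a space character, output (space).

After 1 (h): row=0 col=0 char='f'
After 2 (b): row=0 col=0 char='f'
After 3 (l): row=0 col=1 char='i'
After 4 (w): row=0 col=5 char='b'
After 5 (j): row=1 col=5 char='r'
After 6 (b): row=1 col=0 char='p'
After 7 (0): row=1 col=0 char='p'
After 8 (l): row=1 col=1 char='i'

Answer: i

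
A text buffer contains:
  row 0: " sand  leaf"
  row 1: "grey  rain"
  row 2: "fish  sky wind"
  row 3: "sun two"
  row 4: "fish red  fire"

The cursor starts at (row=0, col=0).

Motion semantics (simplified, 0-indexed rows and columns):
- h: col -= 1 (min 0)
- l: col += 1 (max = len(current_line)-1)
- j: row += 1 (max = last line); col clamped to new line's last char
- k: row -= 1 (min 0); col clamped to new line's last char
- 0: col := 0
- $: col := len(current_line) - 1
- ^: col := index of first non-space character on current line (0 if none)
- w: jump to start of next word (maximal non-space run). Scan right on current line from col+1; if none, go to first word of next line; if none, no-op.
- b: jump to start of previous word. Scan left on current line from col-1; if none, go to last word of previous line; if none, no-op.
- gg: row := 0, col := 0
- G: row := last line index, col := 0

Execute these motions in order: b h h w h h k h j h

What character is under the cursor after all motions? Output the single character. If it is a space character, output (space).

Answer: g

Derivation:
After 1 (b): row=0 col=0 char='_'
After 2 (h): row=0 col=0 char='_'
After 3 (h): row=0 col=0 char='_'
After 4 (w): row=0 col=1 char='s'
After 5 (h): row=0 col=0 char='_'
After 6 (h): row=0 col=0 char='_'
After 7 (k): row=0 col=0 char='_'
After 8 (h): row=0 col=0 char='_'
After 9 (j): row=1 col=0 char='g'
After 10 (h): row=1 col=0 char='g'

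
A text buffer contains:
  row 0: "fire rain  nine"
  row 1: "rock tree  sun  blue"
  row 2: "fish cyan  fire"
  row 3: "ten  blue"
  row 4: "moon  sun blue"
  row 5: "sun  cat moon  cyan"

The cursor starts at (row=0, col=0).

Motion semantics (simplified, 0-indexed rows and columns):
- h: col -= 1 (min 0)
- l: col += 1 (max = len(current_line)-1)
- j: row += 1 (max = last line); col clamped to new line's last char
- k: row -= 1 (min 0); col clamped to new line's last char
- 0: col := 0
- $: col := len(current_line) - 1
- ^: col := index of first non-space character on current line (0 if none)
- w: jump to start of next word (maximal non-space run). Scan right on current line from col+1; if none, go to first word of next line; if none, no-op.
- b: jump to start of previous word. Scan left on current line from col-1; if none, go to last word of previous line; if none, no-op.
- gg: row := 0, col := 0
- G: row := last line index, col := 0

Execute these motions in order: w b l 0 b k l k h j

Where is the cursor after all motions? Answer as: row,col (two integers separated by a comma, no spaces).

Answer: 1,0

Derivation:
After 1 (w): row=0 col=5 char='r'
After 2 (b): row=0 col=0 char='f'
After 3 (l): row=0 col=1 char='i'
After 4 (0): row=0 col=0 char='f'
After 5 (b): row=0 col=0 char='f'
After 6 (k): row=0 col=0 char='f'
After 7 (l): row=0 col=1 char='i'
After 8 (k): row=0 col=1 char='i'
After 9 (h): row=0 col=0 char='f'
After 10 (j): row=1 col=0 char='r'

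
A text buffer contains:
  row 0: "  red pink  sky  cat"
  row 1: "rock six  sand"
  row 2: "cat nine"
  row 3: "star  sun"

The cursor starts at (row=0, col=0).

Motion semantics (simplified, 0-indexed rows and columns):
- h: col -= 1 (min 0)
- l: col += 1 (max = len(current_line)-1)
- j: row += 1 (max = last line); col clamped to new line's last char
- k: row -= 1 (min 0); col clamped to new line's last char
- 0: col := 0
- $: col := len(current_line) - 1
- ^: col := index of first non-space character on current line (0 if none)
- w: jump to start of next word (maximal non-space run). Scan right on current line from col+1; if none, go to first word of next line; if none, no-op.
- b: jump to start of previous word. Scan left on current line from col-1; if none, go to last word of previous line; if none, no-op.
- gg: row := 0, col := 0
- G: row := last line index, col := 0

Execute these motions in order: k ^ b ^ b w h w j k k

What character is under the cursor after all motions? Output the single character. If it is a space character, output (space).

After 1 (k): row=0 col=0 char='_'
After 2 (^): row=0 col=2 char='r'
After 3 (b): row=0 col=2 char='r'
After 4 (^): row=0 col=2 char='r'
After 5 (b): row=0 col=2 char='r'
After 6 (w): row=0 col=6 char='p'
After 7 (h): row=0 col=5 char='_'
After 8 (w): row=0 col=6 char='p'
After 9 (j): row=1 col=6 char='i'
After 10 (k): row=0 col=6 char='p'
After 11 (k): row=0 col=6 char='p'

Answer: p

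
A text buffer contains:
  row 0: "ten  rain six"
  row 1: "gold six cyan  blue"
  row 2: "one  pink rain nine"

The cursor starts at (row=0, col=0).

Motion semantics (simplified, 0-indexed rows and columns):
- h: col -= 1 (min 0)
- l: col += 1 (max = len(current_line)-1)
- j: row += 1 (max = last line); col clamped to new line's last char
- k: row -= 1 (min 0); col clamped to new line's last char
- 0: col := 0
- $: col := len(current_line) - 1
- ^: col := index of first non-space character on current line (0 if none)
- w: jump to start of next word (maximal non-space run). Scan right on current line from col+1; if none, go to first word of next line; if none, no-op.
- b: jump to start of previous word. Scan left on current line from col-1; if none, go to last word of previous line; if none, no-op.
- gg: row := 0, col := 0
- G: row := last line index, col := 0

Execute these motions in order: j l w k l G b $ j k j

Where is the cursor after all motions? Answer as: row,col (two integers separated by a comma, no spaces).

After 1 (j): row=1 col=0 char='g'
After 2 (l): row=1 col=1 char='o'
After 3 (w): row=1 col=5 char='s'
After 4 (k): row=0 col=5 char='r'
After 5 (l): row=0 col=6 char='a'
After 6 (G): row=2 col=0 char='o'
After 7 (b): row=1 col=15 char='b'
After 8 ($): row=1 col=18 char='e'
After 9 (j): row=2 col=18 char='e'
After 10 (k): row=1 col=18 char='e'
After 11 (j): row=2 col=18 char='e'

Answer: 2,18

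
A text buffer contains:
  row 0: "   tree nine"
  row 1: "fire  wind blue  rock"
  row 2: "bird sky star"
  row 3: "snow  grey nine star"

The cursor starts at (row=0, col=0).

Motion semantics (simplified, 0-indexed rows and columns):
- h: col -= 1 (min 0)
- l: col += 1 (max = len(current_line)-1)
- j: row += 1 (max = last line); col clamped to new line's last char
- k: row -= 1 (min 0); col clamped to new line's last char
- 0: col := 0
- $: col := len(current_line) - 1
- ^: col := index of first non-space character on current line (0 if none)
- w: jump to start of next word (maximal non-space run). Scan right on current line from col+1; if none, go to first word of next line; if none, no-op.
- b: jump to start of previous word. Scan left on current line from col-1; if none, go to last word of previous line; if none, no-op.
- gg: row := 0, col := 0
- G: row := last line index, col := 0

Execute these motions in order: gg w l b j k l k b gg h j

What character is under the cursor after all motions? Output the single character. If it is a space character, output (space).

After 1 (gg): row=0 col=0 char='_'
After 2 (w): row=0 col=3 char='t'
After 3 (l): row=0 col=4 char='r'
After 4 (b): row=0 col=3 char='t'
After 5 (j): row=1 col=3 char='e'
After 6 (k): row=0 col=3 char='t'
After 7 (l): row=0 col=4 char='r'
After 8 (k): row=0 col=4 char='r'
After 9 (b): row=0 col=3 char='t'
After 10 (gg): row=0 col=0 char='_'
After 11 (h): row=0 col=0 char='_'
After 12 (j): row=1 col=0 char='f'

Answer: f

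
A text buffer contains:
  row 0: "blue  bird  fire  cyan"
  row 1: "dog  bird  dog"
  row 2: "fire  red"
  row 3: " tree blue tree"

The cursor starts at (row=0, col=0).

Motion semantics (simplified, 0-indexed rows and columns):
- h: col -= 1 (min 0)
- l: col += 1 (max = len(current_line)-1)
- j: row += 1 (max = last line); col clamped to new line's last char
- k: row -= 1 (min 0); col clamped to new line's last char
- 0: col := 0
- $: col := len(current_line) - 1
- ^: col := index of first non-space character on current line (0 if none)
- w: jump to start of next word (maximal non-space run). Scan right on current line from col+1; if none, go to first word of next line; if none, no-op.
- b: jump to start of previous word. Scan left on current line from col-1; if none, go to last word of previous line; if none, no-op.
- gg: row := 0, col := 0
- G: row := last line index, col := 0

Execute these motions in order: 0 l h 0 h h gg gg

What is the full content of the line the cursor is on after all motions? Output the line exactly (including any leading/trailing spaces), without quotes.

Answer: blue  bird  fire  cyan

Derivation:
After 1 (0): row=0 col=0 char='b'
After 2 (l): row=0 col=1 char='l'
After 3 (h): row=0 col=0 char='b'
After 4 (0): row=0 col=0 char='b'
After 5 (h): row=0 col=0 char='b'
After 6 (h): row=0 col=0 char='b'
After 7 (gg): row=0 col=0 char='b'
After 8 (gg): row=0 col=0 char='b'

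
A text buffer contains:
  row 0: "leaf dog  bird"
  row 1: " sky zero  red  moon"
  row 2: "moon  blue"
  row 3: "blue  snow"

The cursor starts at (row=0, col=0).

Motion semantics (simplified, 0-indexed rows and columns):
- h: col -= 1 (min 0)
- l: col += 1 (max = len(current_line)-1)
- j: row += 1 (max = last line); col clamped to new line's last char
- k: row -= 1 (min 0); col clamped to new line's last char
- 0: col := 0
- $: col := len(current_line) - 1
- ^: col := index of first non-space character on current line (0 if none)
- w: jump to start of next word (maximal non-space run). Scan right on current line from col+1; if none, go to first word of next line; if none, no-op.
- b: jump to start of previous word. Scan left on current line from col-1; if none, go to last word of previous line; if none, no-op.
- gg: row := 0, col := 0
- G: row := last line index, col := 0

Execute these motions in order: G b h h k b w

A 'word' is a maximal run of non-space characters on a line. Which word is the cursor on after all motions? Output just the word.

After 1 (G): row=3 col=0 char='b'
After 2 (b): row=2 col=6 char='b'
After 3 (h): row=2 col=5 char='_'
After 4 (h): row=2 col=4 char='_'
After 5 (k): row=1 col=4 char='_'
After 6 (b): row=1 col=1 char='s'
After 7 (w): row=1 col=5 char='z'

Answer: zero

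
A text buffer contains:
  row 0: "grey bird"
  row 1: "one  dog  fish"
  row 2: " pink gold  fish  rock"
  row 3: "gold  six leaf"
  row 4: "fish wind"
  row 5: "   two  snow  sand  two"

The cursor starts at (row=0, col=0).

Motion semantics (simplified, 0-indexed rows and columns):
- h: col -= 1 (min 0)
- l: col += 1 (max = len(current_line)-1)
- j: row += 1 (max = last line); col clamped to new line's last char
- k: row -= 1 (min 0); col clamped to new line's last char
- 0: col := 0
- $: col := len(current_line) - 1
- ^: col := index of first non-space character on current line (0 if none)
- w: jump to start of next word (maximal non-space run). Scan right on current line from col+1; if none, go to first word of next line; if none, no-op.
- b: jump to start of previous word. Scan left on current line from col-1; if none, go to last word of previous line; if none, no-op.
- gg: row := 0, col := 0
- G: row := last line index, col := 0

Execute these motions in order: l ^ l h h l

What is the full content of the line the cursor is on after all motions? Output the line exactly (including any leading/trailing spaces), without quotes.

After 1 (l): row=0 col=1 char='r'
After 2 (^): row=0 col=0 char='g'
After 3 (l): row=0 col=1 char='r'
After 4 (h): row=0 col=0 char='g'
After 5 (h): row=0 col=0 char='g'
After 6 (l): row=0 col=1 char='r'

Answer: grey bird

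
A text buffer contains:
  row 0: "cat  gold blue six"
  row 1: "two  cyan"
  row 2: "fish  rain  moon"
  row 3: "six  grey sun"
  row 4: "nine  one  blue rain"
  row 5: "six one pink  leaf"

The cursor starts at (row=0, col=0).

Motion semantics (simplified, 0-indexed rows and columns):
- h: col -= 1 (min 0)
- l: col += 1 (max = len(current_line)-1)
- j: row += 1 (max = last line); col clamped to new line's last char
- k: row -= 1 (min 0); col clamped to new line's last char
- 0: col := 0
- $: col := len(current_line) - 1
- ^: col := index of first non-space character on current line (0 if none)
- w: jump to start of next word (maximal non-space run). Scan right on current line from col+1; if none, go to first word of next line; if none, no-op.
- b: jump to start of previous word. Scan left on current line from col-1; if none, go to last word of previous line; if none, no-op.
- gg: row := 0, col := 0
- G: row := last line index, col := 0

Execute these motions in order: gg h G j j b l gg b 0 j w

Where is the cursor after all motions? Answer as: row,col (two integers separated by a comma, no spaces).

Answer: 1,5

Derivation:
After 1 (gg): row=0 col=0 char='c'
After 2 (h): row=0 col=0 char='c'
After 3 (G): row=5 col=0 char='s'
After 4 (j): row=5 col=0 char='s'
After 5 (j): row=5 col=0 char='s'
After 6 (b): row=4 col=16 char='r'
After 7 (l): row=4 col=17 char='a'
After 8 (gg): row=0 col=0 char='c'
After 9 (b): row=0 col=0 char='c'
After 10 (0): row=0 col=0 char='c'
After 11 (j): row=1 col=0 char='t'
After 12 (w): row=1 col=5 char='c'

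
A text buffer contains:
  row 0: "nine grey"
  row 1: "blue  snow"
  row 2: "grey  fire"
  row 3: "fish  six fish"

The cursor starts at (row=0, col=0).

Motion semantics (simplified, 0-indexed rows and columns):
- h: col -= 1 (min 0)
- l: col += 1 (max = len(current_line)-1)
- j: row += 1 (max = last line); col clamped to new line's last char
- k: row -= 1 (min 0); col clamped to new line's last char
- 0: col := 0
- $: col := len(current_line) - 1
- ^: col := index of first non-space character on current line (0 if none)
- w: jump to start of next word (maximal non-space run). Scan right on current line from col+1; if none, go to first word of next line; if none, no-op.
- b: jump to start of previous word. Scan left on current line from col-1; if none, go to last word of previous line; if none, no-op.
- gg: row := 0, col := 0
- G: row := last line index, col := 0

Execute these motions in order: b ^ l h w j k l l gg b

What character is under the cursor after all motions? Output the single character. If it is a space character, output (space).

After 1 (b): row=0 col=0 char='n'
After 2 (^): row=0 col=0 char='n'
After 3 (l): row=0 col=1 char='i'
After 4 (h): row=0 col=0 char='n'
After 5 (w): row=0 col=5 char='g'
After 6 (j): row=1 col=5 char='_'
After 7 (k): row=0 col=5 char='g'
After 8 (l): row=0 col=6 char='r'
After 9 (l): row=0 col=7 char='e'
After 10 (gg): row=0 col=0 char='n'
After 11 (b): row=0 col=0 char='n'

Answer: n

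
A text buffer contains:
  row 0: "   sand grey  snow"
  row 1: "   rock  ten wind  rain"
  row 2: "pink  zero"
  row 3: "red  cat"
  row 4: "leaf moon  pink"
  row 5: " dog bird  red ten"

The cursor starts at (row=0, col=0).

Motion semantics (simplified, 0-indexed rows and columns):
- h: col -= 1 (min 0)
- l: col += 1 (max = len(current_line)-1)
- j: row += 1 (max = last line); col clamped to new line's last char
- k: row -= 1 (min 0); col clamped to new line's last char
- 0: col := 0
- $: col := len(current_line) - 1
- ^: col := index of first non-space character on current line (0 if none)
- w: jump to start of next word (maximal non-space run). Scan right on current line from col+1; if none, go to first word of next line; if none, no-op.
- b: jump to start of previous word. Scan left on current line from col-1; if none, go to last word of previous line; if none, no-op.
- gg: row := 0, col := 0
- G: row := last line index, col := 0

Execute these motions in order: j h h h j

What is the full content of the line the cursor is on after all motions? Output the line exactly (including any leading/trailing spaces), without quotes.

After 1 (j): row=1 col=0 char='_'
After 2 (h): row=1 col=0 char='_'
After 3 (h): row=1 col=0 char='_'
After 4 (h): row=1 col=0 char='_'
After 5 (j): row=2 col=0 char='p'

Answer: pink  zero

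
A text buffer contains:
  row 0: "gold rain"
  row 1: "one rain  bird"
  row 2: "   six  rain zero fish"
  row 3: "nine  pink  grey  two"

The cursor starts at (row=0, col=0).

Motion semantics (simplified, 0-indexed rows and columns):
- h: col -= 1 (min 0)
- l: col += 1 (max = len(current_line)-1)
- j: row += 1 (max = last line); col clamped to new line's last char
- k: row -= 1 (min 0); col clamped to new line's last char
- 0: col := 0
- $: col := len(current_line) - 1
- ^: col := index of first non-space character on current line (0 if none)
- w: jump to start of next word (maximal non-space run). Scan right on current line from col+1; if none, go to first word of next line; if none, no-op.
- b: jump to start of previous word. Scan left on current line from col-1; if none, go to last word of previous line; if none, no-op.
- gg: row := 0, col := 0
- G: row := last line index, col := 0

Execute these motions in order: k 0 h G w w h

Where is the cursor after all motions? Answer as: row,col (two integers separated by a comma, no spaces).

After 1 (k): row=0 col=0 char='g'
After 2 (0): row=0 col=0 char='g'
After 3 (h): row=0 col=0 char='g'
After 4 (G): row=3 col=0 char='n'
After 5 (w): row=3 col=6 char='p'
After 6 (w): row=3 col=12 char='g'
After 7 (h): row=3 col=11 char='_'

Answer: 3,11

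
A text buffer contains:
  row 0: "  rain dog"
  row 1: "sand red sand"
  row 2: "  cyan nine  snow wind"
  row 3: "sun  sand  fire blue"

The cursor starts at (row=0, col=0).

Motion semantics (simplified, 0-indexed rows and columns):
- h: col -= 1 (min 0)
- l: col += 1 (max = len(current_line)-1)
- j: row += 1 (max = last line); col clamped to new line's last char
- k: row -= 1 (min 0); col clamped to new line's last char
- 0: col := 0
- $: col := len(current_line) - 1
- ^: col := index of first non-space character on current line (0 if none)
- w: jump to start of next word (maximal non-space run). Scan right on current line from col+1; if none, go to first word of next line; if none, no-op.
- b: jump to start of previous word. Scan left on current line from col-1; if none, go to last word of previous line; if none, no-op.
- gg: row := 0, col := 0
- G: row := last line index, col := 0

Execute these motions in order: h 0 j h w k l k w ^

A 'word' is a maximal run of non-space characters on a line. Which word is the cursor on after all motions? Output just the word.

Answer: rain

Derivation:
After 1 (h): row=0 col=0 char='_'
After 2 (0): row=0 col=0 char='_'
After 3 (j): row=1 col=0 char='s'
After 4 (h): row=1 col=0 char='s'
After 5 (w): row=1 col=5 char='r'
After 6 (k): row=0 col=5 char='n'
After 7 (l): row=0 col=6 char='_'
After 8 (k): row=0 col=6 char='_'
After 9 (w): row=0 col=7 char='d'
After 10 (^): row=0 col=2 char='r'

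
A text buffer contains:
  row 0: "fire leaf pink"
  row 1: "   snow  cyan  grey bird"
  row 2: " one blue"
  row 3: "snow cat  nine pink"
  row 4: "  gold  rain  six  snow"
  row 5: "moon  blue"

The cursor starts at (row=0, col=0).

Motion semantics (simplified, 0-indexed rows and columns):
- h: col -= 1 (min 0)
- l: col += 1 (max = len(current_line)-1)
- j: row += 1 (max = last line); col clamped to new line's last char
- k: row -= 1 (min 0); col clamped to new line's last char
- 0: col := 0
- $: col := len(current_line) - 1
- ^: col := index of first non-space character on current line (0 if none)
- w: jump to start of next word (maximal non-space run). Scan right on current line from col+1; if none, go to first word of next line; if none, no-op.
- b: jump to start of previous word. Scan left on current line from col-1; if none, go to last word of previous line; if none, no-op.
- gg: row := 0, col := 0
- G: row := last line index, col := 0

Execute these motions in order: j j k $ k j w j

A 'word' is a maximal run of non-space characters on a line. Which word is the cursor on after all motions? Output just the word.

After 1 (j): row=1 col=0 char='_'
After 2 (j): row=2 col=0 char='_'
After 3 (k): row=1 col=0 char='_'
After 4 ($): row=1 col=23 char='d'
After 5 (k): row=0 col=13 char='k'
After 6 (j): row=1 col=13 char='_'
After 7 (w): row=1 col=15 char='g'
After 8 (j): row=2 col=8 char='e'

Answer: blue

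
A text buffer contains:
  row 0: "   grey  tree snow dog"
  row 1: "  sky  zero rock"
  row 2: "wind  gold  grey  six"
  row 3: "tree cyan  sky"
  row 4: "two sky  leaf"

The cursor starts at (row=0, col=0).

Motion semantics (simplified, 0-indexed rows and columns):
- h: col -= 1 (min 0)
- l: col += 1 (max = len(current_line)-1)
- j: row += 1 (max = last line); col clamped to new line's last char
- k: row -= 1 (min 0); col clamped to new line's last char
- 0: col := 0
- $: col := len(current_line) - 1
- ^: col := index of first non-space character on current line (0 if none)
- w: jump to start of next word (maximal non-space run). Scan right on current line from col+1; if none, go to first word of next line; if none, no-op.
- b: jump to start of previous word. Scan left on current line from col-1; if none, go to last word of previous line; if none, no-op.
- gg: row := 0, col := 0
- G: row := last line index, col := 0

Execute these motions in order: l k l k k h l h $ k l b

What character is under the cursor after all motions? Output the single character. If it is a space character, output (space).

After 1 (l): row=0 col=1 char='_'
After 2 (k): row=0 col=1 char='_'
After 3 (l): row=0 col=2 char='_'
After 4 (k): row=0 col=2 char='_'
After 5 (k): row=0 col=2 char='_'
After 6 (h): row=0 col=1 char='_'
After 7 (l): row=0 col=2 char='_'
After 8 (h): row=0 col=1 char='_'
After 9 ($): row=0 col=21 char='g'
After 10 (k): row=0 col=21 char='g'
After 11 (l): row=0 col=21 char='g'
After 12 (b): row=0 col=19 char='d'

Answer: d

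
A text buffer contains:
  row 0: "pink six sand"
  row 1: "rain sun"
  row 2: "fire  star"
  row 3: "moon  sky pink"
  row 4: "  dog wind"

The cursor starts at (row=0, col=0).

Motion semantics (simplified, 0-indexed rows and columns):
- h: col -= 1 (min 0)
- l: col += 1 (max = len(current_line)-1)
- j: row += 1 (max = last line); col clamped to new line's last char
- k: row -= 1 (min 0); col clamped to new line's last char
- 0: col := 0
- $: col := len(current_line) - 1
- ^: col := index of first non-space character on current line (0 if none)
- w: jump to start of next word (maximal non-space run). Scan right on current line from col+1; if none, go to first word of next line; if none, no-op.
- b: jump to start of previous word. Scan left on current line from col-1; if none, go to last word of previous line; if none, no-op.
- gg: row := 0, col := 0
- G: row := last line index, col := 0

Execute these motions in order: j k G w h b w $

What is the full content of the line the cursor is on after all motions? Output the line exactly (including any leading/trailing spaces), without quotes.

After 1 (j): row=1 col=0 char='r'
After 2 (k): row=0 col=0 char='p'
After 3 (G): row=4 col=0 char='_'
After 4 (w): row=4 col=2 char='d'
After 5 (h): row=4 col=1 char='_'
After 6 (b): row=3 col=10 char='p'
After 7 (w): row=4 col=2 char='d'
After 8 ($): row=4 col=9 char='d'

Answer:   dog wind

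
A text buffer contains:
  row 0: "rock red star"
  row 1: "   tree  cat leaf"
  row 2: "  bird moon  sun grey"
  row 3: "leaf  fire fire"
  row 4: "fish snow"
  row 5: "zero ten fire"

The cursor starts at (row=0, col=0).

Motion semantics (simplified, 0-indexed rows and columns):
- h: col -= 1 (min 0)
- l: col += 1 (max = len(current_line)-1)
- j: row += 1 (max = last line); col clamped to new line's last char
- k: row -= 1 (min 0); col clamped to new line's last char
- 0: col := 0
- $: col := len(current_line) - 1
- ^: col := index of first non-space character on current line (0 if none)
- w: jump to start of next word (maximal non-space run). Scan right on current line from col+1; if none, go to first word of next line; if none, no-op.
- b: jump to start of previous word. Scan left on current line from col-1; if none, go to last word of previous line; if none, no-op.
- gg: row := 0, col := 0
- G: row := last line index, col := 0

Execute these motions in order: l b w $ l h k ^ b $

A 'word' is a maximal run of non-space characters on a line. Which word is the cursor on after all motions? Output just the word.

Answer: star

Derivation:
After 1 (l): row=0 col=1 char='o'
After 2 (b): row=0 col=0 char='r'
After 3 (w): row=0 col=5 char='r'
After 4 ($): row=0 col=12 char='r'
After 5 (l): row=0 col=12 char='r'
After 6 (h): row=0 col=11 char='a'
After 7 (k): row=0 col=11 char='a'
After 8 (^): row=0 col=0 char='r'
After 9 (b): row=0 col=0 char='r'
After 10 ($): row=0 col=12 char='r'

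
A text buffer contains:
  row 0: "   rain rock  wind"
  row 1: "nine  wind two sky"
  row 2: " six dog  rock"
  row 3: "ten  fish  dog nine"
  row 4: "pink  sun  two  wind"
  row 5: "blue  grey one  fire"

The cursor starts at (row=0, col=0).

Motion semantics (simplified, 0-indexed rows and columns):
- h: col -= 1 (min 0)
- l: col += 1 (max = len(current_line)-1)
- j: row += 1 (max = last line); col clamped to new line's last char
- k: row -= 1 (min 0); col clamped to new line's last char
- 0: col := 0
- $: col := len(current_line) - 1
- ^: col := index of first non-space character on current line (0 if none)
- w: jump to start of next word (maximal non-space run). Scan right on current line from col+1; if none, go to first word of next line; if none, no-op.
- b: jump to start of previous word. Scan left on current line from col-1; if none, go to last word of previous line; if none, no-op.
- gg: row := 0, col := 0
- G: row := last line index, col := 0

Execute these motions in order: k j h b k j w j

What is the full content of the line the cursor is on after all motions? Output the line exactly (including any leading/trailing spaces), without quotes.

Answer:  six dog  rock

Derivation:
After 1 (k): row=0 col=0 char='_'
After 2 (j): row=1 col=0 char='n'
After 3 (h): row=1 col=0 char='n'
After 4 (b): row=0 col=14 char='w'
After 5 (k): row=0 col=14 char='w'
After 6 (j): row=1 col=14 char='_'
After 7 (w): row=1 col=15 char='s'
After 8 (j): row=2 col=13 char='k'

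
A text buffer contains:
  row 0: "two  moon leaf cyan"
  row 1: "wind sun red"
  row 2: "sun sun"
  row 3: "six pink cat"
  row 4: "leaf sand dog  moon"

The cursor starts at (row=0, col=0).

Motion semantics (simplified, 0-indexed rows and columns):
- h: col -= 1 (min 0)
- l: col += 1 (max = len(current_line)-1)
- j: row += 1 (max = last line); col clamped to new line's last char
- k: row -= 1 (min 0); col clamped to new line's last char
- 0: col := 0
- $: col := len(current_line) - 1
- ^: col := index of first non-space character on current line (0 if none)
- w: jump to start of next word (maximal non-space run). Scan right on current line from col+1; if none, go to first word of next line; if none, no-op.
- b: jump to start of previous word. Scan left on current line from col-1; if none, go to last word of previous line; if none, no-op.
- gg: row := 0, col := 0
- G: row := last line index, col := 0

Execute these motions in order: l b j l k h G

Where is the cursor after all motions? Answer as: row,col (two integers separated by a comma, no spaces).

Answer: 4,0

Derivation:
After 1 (l): row=0 col=1 char='w'
After 2 (b): row=0 col=0 char='t'
After 3 (j): row=1 col=0 char='w'
After 4 (l): row=1 col=1 char='i'
After 5 (k): row=0 col=1 char='w'
After 6 (h): row=0 col=0 char='t'
After 7 (G): row=4 col=0 char='l'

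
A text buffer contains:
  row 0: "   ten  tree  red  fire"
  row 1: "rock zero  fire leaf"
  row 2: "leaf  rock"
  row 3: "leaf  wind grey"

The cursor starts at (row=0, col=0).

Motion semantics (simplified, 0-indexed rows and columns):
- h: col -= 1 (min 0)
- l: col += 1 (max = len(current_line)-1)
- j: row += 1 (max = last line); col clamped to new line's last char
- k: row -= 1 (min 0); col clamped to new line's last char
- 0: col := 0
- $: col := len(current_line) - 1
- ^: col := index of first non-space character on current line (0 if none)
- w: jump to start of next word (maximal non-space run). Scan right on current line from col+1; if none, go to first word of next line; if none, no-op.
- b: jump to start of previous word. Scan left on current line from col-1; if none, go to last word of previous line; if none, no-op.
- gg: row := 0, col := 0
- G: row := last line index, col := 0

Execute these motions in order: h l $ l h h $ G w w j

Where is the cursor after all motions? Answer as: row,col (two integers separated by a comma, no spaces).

After 1 (h): row=0 col=0 char='_'
After 2 (l): row=0 col=1 char='_'
After 3 ($): row=0 col=22 char='e'
After 4 (l): row=0 col=22 char='e'
After 5 (h): row=0 col=21 char='r'
After 6 (h): row=0 col=20 char='i'
After 7 ($): row=0 col=22 char='e'
After 8 (G): row=3 col=0 char='l'
After 9 (w): row=3 col=6 char='w'
After 10 (w): row=3 col=11 char='g'
After 11 (j): row=3 col=11 char='g'

Answer: 3,11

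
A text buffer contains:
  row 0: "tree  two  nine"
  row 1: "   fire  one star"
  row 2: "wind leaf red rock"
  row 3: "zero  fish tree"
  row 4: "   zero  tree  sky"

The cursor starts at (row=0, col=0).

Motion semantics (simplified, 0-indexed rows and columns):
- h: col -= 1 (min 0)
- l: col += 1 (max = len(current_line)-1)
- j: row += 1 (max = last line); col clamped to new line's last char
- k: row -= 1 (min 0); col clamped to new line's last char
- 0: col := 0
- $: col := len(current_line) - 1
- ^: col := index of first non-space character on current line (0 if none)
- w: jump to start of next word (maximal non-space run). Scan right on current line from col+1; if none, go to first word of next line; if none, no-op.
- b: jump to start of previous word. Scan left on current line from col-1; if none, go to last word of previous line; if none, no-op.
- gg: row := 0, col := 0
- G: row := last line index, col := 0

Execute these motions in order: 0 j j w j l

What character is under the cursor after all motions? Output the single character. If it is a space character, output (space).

Answer: f

Derivation:
After 1 (0): row=0 col=0 char='t'
After 2 (j): row=1 col=0 char='_'
After 3 (j): row=2 col=0 char='w'
After 4 (w): row=2 col=5 char='l'
After 5 (j): row=3 col=5 char='_'
After 6 (l): row=3 col=6 char='f'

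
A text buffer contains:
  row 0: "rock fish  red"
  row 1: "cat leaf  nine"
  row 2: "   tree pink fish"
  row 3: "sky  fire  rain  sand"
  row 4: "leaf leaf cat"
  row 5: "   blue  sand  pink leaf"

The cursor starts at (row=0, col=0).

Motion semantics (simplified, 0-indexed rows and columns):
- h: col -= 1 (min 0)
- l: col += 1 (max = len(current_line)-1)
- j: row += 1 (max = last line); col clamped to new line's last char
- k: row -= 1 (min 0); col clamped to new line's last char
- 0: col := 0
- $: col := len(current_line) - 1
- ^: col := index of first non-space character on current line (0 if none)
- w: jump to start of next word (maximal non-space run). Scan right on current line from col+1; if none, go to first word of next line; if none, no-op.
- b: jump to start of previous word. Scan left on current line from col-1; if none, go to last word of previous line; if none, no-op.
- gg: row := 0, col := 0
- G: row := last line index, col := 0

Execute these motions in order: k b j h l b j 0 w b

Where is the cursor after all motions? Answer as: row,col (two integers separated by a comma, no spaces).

After 1 (k): row=0 col=0 char='r'
After 2 (b): row=0 col=0 char='r'
After 3 (j): row=1 col=0 char='c'
After 4 (h): row=1 col=0 char='c'
After 5 (l): row=1 col=1 char='a'
After 6 (b): row=1 col=0 char='c'
After 7 (j): row=2 col=0 char='_'
After 8 (0): row=2 col=0 char='_'
After 9 (w): row=2 col=3 char='t'
After 10 (b): row=1 col=10 char='n'

Answer: 1,10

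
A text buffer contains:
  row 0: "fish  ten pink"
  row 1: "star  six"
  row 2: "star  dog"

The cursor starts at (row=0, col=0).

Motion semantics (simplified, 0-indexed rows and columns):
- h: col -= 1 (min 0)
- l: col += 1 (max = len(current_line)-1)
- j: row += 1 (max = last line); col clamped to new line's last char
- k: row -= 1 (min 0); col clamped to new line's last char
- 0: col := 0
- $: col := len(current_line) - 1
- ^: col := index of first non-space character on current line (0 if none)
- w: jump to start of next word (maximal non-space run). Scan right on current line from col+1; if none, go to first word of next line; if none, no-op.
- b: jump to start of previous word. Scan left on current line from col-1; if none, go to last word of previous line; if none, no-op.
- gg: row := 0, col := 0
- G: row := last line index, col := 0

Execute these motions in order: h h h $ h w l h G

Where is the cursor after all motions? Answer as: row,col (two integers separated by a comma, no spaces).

After 1 (h): row=0 col=0 char='f'
After 2 (h): row=0 col=0 char='f'
After 3 (h): row=0 col=0 char='f'
After 4 ($): row=0 col=13 char='k'
After 5 (h): row=0 col=12 char='n'
After 6 (w): row=1 col=0 char='s'
After 7 (l): row=1 col=1 char='t'
After 8 (h): row=1 col=0 char='s'
After 9 (G): row=2 col=0 char='s'

Answer: 2,0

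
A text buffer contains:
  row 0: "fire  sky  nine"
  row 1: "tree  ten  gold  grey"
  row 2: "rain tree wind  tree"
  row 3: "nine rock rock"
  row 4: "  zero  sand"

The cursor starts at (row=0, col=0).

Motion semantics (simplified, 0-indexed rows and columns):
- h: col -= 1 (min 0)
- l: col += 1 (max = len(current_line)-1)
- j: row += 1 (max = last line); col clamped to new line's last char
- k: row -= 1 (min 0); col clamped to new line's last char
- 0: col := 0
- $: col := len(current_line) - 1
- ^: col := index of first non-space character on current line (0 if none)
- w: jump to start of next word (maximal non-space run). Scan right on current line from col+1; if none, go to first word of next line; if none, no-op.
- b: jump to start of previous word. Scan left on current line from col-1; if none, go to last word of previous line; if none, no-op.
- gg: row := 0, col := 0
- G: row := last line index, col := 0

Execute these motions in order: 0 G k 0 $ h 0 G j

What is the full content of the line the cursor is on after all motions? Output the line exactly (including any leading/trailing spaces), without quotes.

Answer:   zero  sand

Derivation:
After 1 (0): row=0 col=0 char='f'
After 2 (G): row=4 col=0 char='_'
After 3 (k): row=3 col=0 char='n'
After 4 (0): row=3 col=0 char='n'
After 5 ($): row=3 col=13 char='k'
After 6 (h): row=3 col=12 char='c'
After 7 (0): row=3 col=0 char='n'
After 8 (G): row=4 col=0 char='_'
After 9 (j): row=4 col=0 char='_'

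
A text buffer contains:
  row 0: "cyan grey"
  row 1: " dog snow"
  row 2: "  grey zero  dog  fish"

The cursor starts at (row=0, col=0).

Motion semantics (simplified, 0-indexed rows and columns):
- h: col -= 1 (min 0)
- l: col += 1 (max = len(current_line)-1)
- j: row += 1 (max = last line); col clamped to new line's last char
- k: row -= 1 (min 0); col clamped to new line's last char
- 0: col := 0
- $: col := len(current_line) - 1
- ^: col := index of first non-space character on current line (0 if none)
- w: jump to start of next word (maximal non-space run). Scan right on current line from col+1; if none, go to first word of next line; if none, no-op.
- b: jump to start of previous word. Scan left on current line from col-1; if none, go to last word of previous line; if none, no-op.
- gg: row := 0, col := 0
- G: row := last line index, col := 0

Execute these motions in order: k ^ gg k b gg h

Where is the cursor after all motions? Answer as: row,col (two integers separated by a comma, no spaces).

After 1 (k): row=0 col=0 char='c'
After 2 (^): row=0 col=0 char='c'
After 3 (gg): row=0 col=0 char='c'
After 4 (k): row=0 col=0 char='c'
After 5 (b): row=0 col=0 char='c'
After 6 (gg): row=0 col=0 char='c'
After 7 (h): row=0 col=0 char='c'

Answer: 0,0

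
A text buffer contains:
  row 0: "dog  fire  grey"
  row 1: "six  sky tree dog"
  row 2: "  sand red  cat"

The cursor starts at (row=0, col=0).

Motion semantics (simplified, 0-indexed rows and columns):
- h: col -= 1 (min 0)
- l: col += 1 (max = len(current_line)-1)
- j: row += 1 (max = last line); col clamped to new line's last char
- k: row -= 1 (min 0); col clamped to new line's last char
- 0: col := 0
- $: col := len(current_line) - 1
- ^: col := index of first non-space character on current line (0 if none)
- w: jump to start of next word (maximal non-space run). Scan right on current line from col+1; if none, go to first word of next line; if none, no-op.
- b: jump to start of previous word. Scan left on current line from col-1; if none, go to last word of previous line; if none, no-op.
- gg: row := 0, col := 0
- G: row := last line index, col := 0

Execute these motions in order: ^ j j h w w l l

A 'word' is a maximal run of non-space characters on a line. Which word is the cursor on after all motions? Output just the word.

Answer: red

Derivation:
After 1 (^): row=0 col=0 char='d'
After 2 (j): row=1 col=0 char='s'
After 3 (j): row=2 col=0 char='_'
After 4 (h): row=2 col=0 char='_'
After 5 (w): row=2 col=2 char='s'
After 6 (w): row=2 col=7 char='r'
After 7 (l): row=2 col=8 char='e'
After 8 (l): row=2 col=9 char='d'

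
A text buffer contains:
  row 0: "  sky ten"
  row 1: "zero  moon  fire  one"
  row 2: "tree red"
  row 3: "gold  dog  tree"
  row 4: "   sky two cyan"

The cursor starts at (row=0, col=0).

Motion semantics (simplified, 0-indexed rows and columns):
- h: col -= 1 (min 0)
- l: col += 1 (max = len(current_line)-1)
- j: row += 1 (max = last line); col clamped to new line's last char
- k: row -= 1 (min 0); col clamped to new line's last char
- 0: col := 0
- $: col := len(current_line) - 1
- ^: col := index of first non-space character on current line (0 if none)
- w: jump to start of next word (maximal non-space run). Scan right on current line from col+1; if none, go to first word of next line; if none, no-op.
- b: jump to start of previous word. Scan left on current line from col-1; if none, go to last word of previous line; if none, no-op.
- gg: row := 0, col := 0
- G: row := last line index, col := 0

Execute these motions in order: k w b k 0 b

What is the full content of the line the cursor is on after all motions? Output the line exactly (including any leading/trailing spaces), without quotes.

After 1 (k): row=0 col=0 char='_'
After 2 (w): row=0 col=2 char='s'
After 3 (b): row=0 col=2 char='s'
After 4 (k): row=0 col=2 char='s'
After 5 (0): row=0 col=0 char='_'
After 6 (b): row=0 col=0 char='_'

Answer:   sky ten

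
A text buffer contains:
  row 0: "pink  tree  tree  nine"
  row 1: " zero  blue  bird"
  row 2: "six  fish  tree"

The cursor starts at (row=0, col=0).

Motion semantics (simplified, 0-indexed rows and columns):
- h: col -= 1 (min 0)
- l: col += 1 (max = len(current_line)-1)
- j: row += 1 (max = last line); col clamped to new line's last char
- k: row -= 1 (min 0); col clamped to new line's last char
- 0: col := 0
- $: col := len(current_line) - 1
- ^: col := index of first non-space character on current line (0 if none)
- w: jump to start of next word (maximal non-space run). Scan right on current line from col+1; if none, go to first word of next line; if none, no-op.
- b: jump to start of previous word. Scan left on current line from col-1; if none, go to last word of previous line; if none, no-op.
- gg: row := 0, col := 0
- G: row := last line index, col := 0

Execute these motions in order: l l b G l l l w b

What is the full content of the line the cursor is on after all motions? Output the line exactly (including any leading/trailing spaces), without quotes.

After 1 (l): row=0 col=1 char='i'
After 2 (l): row=0 col=2 char='n'
After 3 (b): row=0 col=0 char='p'
After 4 (G): row=2 col=0 char='s'
After 5 (l): row=2 col=1 char='i'
After 6 (l): row=2 col=2 char='x'
After 7 (l): row=2 col=3 char='_'
After 8 (w): row=2 col=5 char='f'
After 9 (b): row=2 col=0 char='s'

Answer: six  fish  tree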